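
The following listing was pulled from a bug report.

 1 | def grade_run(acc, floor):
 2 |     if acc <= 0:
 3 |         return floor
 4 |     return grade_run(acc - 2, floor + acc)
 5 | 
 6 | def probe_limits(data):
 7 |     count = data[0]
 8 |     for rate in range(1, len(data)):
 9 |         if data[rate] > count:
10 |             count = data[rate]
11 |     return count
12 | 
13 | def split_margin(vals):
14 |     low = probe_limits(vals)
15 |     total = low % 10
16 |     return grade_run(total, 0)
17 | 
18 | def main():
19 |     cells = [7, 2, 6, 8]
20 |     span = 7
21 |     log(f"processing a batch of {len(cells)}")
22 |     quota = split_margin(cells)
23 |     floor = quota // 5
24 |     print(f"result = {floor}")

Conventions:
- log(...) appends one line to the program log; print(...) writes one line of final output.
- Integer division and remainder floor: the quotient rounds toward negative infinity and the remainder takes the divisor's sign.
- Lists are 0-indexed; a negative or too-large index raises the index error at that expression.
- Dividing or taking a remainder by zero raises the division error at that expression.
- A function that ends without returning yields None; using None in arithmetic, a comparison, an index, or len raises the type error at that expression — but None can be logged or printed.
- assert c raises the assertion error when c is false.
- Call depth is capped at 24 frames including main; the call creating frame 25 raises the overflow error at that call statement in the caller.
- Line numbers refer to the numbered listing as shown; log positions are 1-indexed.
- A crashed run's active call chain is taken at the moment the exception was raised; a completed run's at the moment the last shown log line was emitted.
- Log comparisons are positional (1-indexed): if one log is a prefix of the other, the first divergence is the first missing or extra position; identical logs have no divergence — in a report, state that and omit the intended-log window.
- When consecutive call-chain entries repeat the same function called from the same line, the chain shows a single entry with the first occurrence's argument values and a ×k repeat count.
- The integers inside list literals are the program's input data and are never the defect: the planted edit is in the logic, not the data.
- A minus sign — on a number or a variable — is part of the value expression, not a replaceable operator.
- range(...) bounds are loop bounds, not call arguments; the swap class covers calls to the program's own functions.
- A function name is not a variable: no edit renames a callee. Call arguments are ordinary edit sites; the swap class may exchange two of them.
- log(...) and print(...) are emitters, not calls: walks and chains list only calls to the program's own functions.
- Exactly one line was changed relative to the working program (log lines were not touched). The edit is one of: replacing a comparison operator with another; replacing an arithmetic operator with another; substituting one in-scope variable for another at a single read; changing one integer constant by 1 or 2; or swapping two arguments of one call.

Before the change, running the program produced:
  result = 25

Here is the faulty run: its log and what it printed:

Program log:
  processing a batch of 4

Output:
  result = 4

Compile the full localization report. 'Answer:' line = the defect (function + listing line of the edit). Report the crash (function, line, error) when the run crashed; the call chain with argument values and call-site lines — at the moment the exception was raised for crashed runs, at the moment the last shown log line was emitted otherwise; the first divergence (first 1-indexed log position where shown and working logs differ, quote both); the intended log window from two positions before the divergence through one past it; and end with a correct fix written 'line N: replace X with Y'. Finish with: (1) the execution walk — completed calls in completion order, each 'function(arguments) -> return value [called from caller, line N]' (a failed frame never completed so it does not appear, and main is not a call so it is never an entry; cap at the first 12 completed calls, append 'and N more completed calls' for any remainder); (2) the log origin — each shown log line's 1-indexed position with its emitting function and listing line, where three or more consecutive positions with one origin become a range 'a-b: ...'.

Answer: the defect is in main at line 23.
Key observation: No log line changed; the fault shows up purely in the output.
Call chain: main.
First divergence: none — the logs agree in full.
Execution walk:
  probe_limits([7, 2, 6, 8]) -> 8  [called from split_margin, line 14]
  grade_run(0, 20) -> 20  [called from grade_run, line 4]
  grade_run(2, 18) -> 20  [called from grade_run, line 4]
  grade_run(4, 14) -> 20  [called from grade_run, line 4]
  grade_run(6, 8) -> 20  [called from grade_run, line 4]
  grade_run(8, 0) -> 20  [called from split_margin, line 16]
  split_margin([7, 2, 6, 8]) -> 20  [called from main, line 22]
Log origin:
  1 — main, line 21
A correct fix: line 23: replace `//` with `+`.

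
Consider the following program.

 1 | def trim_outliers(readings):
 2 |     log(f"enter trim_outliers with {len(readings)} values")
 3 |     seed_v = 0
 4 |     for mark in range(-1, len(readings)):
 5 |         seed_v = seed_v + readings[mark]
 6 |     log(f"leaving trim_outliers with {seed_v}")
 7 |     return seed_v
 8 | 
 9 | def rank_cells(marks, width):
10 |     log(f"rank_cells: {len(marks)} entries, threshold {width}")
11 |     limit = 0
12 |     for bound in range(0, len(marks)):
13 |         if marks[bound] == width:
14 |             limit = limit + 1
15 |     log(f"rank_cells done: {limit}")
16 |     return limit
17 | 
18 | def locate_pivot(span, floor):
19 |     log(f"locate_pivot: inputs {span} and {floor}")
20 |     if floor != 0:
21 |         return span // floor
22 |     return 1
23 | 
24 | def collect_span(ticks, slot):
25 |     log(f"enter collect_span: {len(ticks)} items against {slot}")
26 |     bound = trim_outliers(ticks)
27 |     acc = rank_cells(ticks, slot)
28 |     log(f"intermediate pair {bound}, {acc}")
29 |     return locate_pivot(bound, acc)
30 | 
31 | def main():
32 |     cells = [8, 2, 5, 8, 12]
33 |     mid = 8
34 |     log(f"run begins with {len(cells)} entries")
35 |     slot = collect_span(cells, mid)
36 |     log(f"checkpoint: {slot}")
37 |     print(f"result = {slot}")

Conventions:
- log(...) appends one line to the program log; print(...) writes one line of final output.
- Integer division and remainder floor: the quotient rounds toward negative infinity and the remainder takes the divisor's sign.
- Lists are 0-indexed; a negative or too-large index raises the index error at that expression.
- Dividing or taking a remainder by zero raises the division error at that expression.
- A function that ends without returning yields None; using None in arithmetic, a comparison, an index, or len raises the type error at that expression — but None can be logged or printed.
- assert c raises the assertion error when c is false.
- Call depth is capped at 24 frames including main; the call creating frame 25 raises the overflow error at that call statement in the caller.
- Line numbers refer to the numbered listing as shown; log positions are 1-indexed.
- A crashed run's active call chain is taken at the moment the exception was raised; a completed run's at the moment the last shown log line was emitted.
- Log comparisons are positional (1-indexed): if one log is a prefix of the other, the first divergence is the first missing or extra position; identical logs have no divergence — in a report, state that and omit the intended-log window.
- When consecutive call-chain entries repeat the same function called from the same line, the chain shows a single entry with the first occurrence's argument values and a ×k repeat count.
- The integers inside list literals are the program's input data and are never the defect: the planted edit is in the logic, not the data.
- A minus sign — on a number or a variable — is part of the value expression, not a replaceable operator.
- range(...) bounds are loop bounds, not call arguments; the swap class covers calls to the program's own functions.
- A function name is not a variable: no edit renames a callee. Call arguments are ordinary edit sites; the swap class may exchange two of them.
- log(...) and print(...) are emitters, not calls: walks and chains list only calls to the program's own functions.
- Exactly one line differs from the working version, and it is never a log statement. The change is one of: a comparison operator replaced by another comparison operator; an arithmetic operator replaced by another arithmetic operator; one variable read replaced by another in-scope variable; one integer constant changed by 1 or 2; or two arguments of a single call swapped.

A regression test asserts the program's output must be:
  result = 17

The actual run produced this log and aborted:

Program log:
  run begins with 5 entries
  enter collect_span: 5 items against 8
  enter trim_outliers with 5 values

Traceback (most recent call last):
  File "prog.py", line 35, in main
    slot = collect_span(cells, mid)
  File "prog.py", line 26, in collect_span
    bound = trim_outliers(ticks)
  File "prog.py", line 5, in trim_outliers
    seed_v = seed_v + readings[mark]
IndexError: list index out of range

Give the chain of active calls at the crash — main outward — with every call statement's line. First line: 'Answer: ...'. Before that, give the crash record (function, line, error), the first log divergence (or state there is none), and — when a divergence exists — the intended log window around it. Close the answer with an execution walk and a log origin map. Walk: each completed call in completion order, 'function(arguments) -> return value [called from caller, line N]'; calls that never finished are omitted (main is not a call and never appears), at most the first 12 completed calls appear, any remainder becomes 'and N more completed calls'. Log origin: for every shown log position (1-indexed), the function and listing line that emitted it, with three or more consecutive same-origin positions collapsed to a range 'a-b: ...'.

Answer: main -> collect_span (called at line 35) -> trim_outliers (called at line 26).
Key observation: The faulty run's log stops after 3 lines; the working version's next line would be 'leaving trim_outliers with 35'.
Crash: trim_outliers, line 5, IndexError.
First divergence: position 4 — after 3 matching lines the faulty run goes silent; intended next line 'leaving trim_outliers with 35'.
Intended log window:
  2: enter collect_span: 5 items against 8
  3: enter trim_outliers with 5 values
  4: leaving trim_outliers with 35
  5: rank_cells: 5 entries, threshold 8
Execution walk:
  (no call completed)
Origin of each log line:
  1 — main, line 34
  2 — collect_span, line 25
  3 — trim_outliers, line 2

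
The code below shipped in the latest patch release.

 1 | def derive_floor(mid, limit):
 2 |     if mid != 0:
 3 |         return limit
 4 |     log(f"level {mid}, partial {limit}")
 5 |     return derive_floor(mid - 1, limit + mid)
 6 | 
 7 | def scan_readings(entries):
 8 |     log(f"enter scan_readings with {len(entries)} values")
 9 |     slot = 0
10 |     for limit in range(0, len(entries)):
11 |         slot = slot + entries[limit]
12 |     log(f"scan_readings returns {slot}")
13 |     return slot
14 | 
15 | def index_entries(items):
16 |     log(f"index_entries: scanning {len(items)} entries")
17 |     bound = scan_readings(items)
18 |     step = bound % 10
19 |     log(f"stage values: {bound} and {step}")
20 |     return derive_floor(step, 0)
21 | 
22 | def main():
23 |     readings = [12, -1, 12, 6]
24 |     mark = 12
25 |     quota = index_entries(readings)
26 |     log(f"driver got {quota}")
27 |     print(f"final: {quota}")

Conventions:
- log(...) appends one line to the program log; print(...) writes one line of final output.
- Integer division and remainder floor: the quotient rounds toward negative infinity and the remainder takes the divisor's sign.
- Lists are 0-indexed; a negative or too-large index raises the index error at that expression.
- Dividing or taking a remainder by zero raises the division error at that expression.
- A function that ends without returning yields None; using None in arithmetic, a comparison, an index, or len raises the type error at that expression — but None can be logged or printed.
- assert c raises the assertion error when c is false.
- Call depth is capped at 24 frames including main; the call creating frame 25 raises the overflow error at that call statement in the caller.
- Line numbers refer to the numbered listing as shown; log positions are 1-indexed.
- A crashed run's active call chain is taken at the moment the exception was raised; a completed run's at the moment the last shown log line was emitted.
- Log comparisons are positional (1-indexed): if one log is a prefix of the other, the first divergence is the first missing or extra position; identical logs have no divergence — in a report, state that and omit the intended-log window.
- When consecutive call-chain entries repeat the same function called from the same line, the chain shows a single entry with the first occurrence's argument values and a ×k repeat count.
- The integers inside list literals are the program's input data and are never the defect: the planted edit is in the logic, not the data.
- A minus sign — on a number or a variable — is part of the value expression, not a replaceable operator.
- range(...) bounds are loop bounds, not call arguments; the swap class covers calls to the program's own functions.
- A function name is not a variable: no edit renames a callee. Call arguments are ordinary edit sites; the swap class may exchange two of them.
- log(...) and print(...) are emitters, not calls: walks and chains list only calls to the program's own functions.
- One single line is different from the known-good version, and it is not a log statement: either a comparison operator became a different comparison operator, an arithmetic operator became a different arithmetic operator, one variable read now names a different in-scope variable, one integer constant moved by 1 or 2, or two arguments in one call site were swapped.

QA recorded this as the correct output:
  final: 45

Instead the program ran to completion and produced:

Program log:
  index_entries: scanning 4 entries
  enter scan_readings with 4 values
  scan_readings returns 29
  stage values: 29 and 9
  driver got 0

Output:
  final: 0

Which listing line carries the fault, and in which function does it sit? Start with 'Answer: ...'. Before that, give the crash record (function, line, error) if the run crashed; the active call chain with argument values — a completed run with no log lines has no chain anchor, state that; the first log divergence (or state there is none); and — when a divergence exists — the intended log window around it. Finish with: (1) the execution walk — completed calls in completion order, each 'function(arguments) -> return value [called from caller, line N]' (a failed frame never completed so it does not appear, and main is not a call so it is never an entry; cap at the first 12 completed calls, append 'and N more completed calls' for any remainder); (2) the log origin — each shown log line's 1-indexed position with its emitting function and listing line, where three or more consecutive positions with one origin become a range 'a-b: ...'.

Answer: the defect is in derive_floor at line 2.
Core observation: Log line 5 is where behavior first shows: 'driver got 0' appears instead of 'level 9, partial 0'.
Call chain: main.
First divergence: at position 5 the run shows 'driver got 0' where the working version logs 'level 9, partial 0'.
Intended log window:
  3: scan_readings returns 29
  4: stage values: 29 and 9
  5: level 9, partial 0
  6: level 8, partial 9
Execution walk:
  scan_readings([12, -1, 12, 6]) -> 29  [called from index_entries, line 17]
  derive_floor(9, 0) -> 0  [called from index_entries, line 20]
  index_entries([12, -1, 12, 6]) -> 0  [called from main, line 25]
Log origins:
  1: logged in index_entries at line 16
  2: logged in scan_readings at line 8
  3: logged in scan_readings at line 12
  4: logged in index_entries at line 19
  5: logged in main at line 26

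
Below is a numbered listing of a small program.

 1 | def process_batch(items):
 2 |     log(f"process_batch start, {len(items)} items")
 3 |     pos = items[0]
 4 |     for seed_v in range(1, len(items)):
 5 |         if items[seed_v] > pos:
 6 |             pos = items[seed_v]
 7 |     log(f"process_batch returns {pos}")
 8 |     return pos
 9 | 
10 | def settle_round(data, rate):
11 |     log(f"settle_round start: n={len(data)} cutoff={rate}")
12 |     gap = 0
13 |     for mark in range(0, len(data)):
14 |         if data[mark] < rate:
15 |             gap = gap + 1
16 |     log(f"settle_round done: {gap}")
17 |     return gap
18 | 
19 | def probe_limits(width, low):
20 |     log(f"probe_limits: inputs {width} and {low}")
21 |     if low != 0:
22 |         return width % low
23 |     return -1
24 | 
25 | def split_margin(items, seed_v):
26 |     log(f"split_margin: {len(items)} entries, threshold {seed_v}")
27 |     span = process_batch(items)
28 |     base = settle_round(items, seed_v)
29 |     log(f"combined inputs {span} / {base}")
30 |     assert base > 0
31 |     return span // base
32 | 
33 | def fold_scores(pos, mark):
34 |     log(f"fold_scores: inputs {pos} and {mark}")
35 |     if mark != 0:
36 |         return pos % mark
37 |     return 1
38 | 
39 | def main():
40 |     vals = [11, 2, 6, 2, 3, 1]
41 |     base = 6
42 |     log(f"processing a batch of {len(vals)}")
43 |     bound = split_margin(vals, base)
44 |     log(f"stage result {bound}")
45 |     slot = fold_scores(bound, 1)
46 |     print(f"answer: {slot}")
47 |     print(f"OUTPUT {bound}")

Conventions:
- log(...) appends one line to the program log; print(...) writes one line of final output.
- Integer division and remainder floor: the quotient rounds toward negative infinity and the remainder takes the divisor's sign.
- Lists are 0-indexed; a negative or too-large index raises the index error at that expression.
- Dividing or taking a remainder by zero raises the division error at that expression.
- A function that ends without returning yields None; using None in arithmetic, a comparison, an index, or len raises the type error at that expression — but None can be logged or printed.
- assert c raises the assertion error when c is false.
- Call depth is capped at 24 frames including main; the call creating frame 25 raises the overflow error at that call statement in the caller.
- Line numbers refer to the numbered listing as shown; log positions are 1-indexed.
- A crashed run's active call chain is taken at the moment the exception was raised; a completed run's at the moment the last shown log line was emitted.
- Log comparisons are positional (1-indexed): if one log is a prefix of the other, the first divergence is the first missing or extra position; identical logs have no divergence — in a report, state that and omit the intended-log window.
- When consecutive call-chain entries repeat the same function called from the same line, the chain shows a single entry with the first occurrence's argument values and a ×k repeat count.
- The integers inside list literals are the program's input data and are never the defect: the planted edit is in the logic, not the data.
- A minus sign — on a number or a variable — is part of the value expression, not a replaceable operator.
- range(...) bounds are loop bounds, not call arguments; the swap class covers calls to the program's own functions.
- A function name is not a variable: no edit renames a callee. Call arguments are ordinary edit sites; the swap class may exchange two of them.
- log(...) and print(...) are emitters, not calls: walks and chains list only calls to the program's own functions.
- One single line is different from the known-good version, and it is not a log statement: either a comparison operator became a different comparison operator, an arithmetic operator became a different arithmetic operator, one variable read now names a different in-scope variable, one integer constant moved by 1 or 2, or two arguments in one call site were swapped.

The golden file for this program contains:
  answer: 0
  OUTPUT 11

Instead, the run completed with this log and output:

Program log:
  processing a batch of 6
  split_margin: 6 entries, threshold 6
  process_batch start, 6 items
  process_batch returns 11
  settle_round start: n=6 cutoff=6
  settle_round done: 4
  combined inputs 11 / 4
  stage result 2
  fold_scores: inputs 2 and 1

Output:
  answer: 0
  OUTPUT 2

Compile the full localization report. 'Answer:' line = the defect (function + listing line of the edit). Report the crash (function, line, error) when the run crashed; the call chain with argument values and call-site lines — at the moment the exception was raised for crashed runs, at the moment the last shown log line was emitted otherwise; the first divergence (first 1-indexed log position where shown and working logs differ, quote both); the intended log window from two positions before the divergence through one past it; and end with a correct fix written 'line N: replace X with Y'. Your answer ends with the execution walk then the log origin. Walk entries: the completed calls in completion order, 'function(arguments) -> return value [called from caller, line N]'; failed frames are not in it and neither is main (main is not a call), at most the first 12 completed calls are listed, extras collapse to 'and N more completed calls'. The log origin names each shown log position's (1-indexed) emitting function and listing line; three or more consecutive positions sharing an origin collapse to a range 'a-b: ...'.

Answer: the defect is in settle_round at line 14.
Core observation: Position 6 is the first bad log line: 'settle_round done: 4' should read 'settle_round done: 1'.
Call chain: main -> fold_scores(2, 1) (called at line 45).
First divergence: position 6 — shown 'settle_round done: 4', intended 'settle_round done: 1'.
Intended log window:
  4: process_batch returns 11
  5: settle_round start: n=6 cutoff=6
  6: settle_round done: 1
  7: combined inputs 11 / 1
Execution walk:
  process_batch([11, 2, 6, 2, 3, 1]) -> 11  [called from split_margin, line 27]
  settle_round([11, 2, 6, 2, 3, 1], 6) -> 4  [called from split_margin, line 28]
  split_margin([11, 2, 6, 2, 3, 1], 6) -> 2  [called from main, line 43]
  fold_scores(2, 1) -> 0  [called from main, line 45]
Log line origins:
  1 — main, line 42
  2 — split_margin, line 26
  3 — process_batch, line 2
  4 — process_batch, line 7
  5 — settle_round, line 11
  6 — settle_round, line 16
  7 — split_margin, line 29
  8 — main, line 44
  9 — fold_scores, line 34
A correct fix: line 14: replace `<` with `>`.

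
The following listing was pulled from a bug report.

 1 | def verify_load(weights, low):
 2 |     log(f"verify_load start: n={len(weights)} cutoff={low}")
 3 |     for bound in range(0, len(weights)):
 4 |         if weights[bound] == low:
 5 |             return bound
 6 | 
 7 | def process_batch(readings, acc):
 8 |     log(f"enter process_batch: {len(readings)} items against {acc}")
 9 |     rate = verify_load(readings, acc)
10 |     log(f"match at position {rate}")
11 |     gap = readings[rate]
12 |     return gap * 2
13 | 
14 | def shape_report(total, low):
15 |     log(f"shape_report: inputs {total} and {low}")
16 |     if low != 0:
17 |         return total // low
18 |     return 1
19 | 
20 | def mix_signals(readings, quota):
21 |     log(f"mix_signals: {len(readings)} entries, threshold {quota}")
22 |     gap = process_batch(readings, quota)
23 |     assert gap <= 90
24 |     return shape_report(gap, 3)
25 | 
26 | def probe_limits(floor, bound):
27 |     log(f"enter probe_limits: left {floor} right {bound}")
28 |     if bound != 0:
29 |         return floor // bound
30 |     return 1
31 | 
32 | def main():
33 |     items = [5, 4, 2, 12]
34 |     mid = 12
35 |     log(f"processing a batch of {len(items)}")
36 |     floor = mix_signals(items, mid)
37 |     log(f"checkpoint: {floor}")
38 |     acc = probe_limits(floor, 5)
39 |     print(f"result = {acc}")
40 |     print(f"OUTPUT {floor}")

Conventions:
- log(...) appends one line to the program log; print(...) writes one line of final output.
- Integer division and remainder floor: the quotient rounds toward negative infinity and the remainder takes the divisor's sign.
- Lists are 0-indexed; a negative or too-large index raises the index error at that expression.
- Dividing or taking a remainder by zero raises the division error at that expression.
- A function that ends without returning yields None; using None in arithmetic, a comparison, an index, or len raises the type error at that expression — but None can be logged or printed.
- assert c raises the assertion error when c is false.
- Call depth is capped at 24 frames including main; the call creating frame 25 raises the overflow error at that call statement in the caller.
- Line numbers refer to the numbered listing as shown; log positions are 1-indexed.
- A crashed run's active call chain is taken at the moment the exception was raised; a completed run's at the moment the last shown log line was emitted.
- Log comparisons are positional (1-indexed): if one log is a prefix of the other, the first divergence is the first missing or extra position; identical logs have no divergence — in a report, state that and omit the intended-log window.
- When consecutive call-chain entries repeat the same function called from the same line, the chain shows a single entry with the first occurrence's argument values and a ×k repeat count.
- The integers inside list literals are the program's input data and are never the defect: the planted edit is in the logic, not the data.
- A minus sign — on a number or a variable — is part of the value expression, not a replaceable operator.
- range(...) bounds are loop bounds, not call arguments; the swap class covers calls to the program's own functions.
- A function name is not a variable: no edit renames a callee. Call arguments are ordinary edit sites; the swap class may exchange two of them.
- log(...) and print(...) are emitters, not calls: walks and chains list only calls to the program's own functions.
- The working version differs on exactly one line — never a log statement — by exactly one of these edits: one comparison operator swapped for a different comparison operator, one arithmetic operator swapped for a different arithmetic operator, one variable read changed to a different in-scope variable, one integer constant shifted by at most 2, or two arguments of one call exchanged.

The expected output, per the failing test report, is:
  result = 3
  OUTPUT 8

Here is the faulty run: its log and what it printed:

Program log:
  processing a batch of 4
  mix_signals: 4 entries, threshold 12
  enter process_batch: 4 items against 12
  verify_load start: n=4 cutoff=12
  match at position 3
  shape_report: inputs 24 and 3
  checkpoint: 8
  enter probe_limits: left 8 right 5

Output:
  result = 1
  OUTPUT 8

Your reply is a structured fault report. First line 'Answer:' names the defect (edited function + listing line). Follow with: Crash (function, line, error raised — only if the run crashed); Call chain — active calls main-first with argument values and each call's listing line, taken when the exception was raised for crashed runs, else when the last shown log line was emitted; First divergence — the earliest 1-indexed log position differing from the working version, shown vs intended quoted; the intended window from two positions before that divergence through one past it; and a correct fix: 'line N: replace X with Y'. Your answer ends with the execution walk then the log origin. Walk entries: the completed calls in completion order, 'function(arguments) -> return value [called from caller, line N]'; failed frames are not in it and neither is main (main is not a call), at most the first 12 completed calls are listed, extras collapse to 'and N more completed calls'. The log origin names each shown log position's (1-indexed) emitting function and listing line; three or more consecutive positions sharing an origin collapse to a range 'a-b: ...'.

Answer: the defect is in probe_limits at line 29.
The tell: The logs agree in full; only the final output differs.
Call chain: main -> probe_limits(8, 5) (called at line 38).
First divergence: none; the two logs match at every position.
Execution walk:
  verify_load([5, 4, 2, 12], 12) -> 3  [called from process_batch, line 9]
  process_batch([5, 4, 2, 12], 12) -> 24  [called from mix_signals, line 22]
  shape_report(24, 3) -> 8  [called from mix_signals, line 24]
  mix_signals([5, 4, 2, 12], 12) -> 8  [called from main, line 36]
  probe_limits(8, 5) -> 1  [called from main, line 38]
Origin of each log line:
  1: from main, line 35
  2: from mix_signals, line 21
  3: from process_batch, line 8
  4: from verify_load, line 2
  5: from process_batch, line 10
  6: from shape_report, line 15
  7: from main, line 37
  8: from probe_limits, line 27
A correct fix: line 29: replace `//` with `%`.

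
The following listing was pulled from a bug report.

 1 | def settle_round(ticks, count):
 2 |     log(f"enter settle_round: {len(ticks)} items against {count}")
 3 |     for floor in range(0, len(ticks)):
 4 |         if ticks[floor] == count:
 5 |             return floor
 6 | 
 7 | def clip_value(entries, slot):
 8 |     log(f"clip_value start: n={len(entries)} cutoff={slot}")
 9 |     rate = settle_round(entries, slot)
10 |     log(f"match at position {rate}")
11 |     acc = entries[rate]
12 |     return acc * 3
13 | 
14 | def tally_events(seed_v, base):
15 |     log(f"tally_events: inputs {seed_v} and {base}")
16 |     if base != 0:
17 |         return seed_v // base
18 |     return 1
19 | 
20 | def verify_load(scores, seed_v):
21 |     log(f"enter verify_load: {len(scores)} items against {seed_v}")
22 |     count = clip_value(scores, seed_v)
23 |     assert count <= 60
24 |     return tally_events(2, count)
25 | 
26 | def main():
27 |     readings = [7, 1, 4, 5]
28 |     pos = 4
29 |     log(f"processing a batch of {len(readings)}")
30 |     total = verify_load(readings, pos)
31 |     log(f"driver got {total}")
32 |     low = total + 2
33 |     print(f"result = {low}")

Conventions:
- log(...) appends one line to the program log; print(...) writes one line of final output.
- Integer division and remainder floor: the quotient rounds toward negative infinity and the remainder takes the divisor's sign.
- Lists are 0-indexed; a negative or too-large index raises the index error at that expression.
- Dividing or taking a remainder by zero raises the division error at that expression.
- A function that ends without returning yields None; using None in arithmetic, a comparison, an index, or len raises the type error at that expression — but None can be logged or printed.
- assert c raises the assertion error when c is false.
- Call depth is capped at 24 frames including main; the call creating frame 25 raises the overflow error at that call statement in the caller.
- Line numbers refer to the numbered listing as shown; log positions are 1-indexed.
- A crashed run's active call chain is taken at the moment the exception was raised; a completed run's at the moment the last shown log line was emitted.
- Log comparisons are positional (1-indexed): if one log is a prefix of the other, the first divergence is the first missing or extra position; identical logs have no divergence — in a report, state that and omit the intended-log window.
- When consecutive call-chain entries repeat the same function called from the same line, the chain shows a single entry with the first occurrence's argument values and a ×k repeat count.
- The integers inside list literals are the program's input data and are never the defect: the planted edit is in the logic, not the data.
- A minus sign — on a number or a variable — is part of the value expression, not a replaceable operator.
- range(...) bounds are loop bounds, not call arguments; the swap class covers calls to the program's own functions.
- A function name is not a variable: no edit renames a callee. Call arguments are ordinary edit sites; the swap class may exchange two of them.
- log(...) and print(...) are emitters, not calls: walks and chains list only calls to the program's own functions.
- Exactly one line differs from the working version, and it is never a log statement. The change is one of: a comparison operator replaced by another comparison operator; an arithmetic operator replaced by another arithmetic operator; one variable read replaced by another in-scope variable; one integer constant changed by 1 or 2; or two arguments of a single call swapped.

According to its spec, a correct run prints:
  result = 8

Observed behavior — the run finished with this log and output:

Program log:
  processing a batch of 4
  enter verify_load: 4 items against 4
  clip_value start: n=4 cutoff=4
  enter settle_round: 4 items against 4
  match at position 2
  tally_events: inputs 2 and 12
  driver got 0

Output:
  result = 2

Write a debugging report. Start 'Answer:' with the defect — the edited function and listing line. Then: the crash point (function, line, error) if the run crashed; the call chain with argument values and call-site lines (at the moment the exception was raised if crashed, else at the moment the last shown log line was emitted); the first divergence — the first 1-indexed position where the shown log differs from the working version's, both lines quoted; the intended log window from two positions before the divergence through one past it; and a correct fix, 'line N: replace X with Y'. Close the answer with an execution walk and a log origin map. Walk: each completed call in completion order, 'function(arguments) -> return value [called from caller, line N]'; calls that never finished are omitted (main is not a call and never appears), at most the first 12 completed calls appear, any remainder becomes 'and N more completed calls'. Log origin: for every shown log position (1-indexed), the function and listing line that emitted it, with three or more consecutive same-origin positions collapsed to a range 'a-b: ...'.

Answer: the defect is in verify_load at line 24.
The tell: The log first diverges at position 6: the faulty run prints 'tally_events: inputs 2 and 12' where the working version prints 'tally_events: inputs 12 and 2'.
Call chain: main.
First divergence: position 6 — the shown line 'tally_events: inputs 2 and 12' should read 'tally_events: inputs 12 and 2'.
Intended log window:
  4: enter settle_round: 4 items against 4
  5: match at position 2
  6: tally_events: inputs 12 and 2
  7: driver got 6
Execution walk:
  settle_round([7, 1, 4, 5], 4) -> 2  [called from clip_value, line 9]
  clip_value([7, 1, 4, 5], 4) -> 12  [called from verify_load, line 22]
  tally_events(2, 12) -> 0  [called from verify_load, line 24]
  verify_load([7, 1, 4, 5], 4) -> 0  [called from main, line 30]
Log line origins:
  1: from main, line 29
  2: from verify_load, line 21
  3: from clip_value, line 8
  4: from settle_round, line 2
  5: from clip_value, line 10
  6: from tally_events, line 15
  7: from main, line 31
A correct fix: line 24: replace `tally_events(2, count)` with `tally_events(count, 2)`.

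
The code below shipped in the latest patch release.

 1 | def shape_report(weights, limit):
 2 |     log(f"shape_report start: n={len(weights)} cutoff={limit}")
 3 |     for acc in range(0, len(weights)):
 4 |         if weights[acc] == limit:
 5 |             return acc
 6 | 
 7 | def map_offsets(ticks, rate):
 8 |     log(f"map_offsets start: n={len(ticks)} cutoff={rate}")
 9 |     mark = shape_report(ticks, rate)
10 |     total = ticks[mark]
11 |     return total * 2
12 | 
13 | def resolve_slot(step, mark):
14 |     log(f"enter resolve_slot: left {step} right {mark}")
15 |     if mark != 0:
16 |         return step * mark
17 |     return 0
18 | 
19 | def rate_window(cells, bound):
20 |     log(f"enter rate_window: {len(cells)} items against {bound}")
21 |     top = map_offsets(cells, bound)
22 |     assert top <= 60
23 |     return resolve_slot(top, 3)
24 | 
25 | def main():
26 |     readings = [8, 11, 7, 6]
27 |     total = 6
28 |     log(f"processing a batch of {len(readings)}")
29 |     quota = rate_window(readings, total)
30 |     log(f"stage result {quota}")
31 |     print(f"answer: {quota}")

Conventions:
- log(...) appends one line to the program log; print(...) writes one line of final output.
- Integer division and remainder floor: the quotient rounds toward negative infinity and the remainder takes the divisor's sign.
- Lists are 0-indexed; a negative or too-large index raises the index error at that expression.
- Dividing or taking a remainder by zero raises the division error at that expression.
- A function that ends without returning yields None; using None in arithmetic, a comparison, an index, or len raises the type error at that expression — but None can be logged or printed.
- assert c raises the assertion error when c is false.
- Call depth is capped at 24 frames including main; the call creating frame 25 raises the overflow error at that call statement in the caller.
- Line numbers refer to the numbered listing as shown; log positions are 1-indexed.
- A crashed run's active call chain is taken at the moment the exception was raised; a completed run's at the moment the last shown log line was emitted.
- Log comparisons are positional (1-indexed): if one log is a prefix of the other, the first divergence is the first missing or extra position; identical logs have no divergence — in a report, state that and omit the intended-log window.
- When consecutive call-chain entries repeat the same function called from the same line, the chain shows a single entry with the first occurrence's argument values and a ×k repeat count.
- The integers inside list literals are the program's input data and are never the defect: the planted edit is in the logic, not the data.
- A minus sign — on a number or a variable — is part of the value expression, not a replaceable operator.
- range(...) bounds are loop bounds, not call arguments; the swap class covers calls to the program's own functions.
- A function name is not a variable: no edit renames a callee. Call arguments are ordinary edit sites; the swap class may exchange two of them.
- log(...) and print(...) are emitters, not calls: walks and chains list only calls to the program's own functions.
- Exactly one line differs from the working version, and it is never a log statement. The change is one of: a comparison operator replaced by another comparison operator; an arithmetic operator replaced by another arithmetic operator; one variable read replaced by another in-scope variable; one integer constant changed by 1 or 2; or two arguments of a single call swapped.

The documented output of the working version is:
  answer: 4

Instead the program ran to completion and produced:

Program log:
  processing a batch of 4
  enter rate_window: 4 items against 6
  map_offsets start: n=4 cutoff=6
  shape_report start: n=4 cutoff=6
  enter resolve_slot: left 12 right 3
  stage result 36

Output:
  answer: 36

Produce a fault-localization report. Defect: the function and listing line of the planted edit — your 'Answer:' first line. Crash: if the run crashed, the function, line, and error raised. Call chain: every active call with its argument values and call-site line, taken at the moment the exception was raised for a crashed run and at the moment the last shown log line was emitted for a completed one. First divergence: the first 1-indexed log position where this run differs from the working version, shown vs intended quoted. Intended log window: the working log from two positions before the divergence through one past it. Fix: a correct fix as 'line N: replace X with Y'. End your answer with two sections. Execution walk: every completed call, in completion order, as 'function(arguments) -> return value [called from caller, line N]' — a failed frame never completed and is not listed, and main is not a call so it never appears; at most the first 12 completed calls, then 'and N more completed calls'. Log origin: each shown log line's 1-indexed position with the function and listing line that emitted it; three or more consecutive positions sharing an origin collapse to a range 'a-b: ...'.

Answer: the defect is in resolve_slot at line 16.
Key fact: The log first diverges at position 6: the faulty run prints 'stage result 36' where the working version prints 'stage result 4'.
Call chain: main.
First divergence: position 6 — shown 'stage result 36', intended 'stage result 4'.
Intended log window:
  4: shape_report start: n=4 cutoff=6
  5: enter resolve_slot: left 12 right 3
  6: stage result 4
Execution walk:
  shape_report([8, 11, 7, 6], 6) -> 3  [called from map_offsets, line 9]
  map_offsets([8, 11, 7, 6], 6) -> 12  [called from rate_window, line 21]
  resolve_slot(12, 3) -> 36  [called from rate_window, line 23]
  rate_window([8, 11, 7, 6], 6) -> 36  [called from main, line 29]
Log origins:
  1: from main, line 28
  2: from rate_window, line 20
  3: from map_offsets, line 8
  4: from shape_report, line 2
  5: from resolve_slot, line 14
  6: from main, line 30
A correct fix: line 16: replace `*` with `//`.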